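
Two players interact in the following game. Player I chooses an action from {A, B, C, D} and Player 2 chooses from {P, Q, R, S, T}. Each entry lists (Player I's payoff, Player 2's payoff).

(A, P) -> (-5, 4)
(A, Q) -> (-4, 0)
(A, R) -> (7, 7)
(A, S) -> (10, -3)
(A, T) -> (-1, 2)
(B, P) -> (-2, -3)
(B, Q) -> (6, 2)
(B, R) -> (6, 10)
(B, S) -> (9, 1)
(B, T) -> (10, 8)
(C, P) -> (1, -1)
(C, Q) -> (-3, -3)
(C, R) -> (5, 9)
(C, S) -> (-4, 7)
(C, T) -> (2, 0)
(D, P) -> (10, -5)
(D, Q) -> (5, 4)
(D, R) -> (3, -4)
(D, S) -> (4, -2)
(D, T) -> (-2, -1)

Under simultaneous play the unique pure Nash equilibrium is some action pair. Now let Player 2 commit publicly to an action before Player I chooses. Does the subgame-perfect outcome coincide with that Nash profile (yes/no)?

Work backward from Player I's decision.
- P: BR = D, leader payoff -5.
- Q: BR = B, leader payoff 2.
- R: BR = A, leader payoff 7.
- S: BR = A, leader payoff -3.
- T: BR = B, leader payoff 8.
Maximizing over -5, 2, 7, -3, 8, Player 2 chooses T. Subgame-perfect outcome: (B, T) with payoffs (10, 8).
Under simultaneous play:
Player I's best replies: P→D; Q→B; R→A; S→A; T→B.
Player 2's best replies: A→R; B→R; C→R; D→Q.
Only (A, R) has each player best-responding; Nash payoffs (7, 7).
Sequential outcome (B, T) differs from the Nash profile (A, R).

no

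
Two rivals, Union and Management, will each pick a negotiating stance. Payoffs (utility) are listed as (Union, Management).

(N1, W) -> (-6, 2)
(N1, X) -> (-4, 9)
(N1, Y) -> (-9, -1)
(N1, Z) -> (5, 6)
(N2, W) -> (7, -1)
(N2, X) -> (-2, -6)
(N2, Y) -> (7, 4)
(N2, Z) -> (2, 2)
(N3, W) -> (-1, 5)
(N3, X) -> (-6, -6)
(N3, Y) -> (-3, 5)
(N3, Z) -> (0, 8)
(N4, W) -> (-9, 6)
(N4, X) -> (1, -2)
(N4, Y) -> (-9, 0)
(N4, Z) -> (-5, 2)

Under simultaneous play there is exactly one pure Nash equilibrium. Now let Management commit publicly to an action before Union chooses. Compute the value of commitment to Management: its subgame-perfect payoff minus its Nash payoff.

2

Backward induction with Management moving first.
- W: BR = N2, leader payoff -1.
- X: BR = N4, leader payoff -2.
- Y: BR = N2, leader payoff 4.
- Z: BR = N1, leader payoff 6.
Maximizing over -1, -2, 4, 6, Management chooses Z. Subgame-perfect outcome: (N1, Z) with payoffs (5, 6).
For the simultaneous game, intersect best replies.
Union's best replies: W→N2; X→N4; Y→N2; Z→N1.
Management's best replies: N1→X; N2→Y; N3→Z; N4→W.
Only (N2, Y) has each player best-responding; Nash payoffs (7, 4).
Management's commitment gain: 6 − 4 = 2.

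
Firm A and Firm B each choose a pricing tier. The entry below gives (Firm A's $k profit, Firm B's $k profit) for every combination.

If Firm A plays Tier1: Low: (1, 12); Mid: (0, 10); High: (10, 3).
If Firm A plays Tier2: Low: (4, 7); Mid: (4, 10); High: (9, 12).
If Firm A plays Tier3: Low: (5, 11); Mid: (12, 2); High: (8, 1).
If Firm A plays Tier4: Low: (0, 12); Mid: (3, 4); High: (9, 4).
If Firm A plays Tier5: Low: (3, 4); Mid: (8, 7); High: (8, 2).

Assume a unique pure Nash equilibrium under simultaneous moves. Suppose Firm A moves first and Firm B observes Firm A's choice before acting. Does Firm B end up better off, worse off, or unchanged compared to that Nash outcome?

better off

Backward induction with Firm A moving first.
- Tier1: Firm B compares 12, 10, 3 and picks Low; Firm A would get 1.
- Tier2: Firm B compares 7, 10, 12 and picks High; Firm A would get 9.
- Tier3: Firm B compares 11, 2, 1 and picks Low; Firm A would get 5.
- Tier4: Firm B compares 12, 4, 4 and picks Low; Firm A would get 0.
- Tier5: Firm B compares 4, 7, 2 and picks Mid; Firm A would get 8.
Among 1, 9, 5, 0, 8, the best is 9 at Tier2. Subgame-perfect outcome: (Tier2, High) with payoffs (9, 12).
Now find the simultaneous Nash equilibrium.
Firm A's best replies: Low→Tier3; Mid→Tier3; High→Tier1.
Firm B's best replies: Tier1→Low; Tier2→High; Tier3→Low; Tier4→Low; Tier5→Mid.
The unique mutual best reply is (Tier3, Low), giving (5, 11).
Firm B earns 12 sequentially versus 11 at the Nash outcome: better off.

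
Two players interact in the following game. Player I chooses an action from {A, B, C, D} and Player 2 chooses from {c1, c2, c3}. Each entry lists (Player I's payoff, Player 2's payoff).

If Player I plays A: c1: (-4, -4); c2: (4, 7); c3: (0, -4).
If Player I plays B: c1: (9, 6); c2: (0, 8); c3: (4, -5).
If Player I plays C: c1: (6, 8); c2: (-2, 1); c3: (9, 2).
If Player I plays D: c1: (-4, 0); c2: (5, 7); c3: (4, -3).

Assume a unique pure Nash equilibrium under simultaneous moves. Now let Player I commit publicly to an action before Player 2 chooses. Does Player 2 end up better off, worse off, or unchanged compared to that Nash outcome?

better off

Solve by backward induction (Player I leads).
- A: Player 2 compares -4, 7, -4 and picks c2; Player I would get 4.
- B: Player 2 compares 6, 8, -5 and picks c2; Player I would get 0.
- C: Player 2 compares 8, 1, 2 and picks c1; Player I would get 6.
- D: Player 2 compares 0, 7, -3 and picks c2; Player I would get 5.
Among 4, 0, 6, 5, the best is 6 at C. Subgame-perfect outcome: (C, c1) with payoffs (6, 8).
For the simultaneous game, intersect best replies.
Player I's best replies: c1→B; c2→D; c3→C.
Player 2's best replies: A→c2; B→c2; C→c1; D→c2.
Only (D, c2) has each player best-responding; Nash payoffs (5, 7).
Player 2 earns 8 sequentially versus 7 at the Nash outcome: better off.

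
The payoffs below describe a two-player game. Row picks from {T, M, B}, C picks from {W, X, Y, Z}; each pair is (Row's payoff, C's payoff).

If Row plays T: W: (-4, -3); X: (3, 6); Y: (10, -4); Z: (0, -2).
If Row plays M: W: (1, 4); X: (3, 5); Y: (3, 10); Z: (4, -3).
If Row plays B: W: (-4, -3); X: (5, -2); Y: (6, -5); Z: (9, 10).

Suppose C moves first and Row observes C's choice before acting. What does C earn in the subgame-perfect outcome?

Solve by backward induction (C leads).
- W → Row plays M (best of -4, 1, -4); C gets 4.
- X → Row plays B (best of 3, 3, 5); C gets -2.
- Y → Row plays T (best of 10, 3, 6); C gets -4.
- Z → Row plays B (best of 0, 4, 9); C gets 10.
C's induced payoffs are 4, -2, -4, 10, so C commits to Z. Subgame-perfect outcome: (B, Z) with payoffs (9, 10).

10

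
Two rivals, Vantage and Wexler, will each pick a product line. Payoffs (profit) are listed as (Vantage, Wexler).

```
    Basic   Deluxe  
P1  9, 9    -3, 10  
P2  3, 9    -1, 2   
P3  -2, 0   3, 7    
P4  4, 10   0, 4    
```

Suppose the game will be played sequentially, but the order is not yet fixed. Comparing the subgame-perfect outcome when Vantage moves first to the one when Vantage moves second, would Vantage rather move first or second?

If Vantage leads: Wexler's best replies are P1→Deluxe, P2→Basic, P3→Deluxe, P4→Basic; Vantage's induced payoffs -3, 3, 3, 4; outcome (P4, Basic), payoffs (4, 10).
If Wexler leads: Vantage's best replies are Basic→P1, Deluxe→P3; Wexler's induced payoffs 9, 7; outcome (P1, Basic), payoffs (9, 9).
Vantage gets 4 moving first and 9 moving second, so Vantage prefers to move second.

second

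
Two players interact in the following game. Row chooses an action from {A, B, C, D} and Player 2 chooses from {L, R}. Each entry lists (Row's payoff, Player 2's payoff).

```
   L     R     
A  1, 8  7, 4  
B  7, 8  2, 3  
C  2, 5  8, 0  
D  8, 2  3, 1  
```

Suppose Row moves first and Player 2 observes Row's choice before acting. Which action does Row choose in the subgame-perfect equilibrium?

D

Player 2 best-responds to each possible Row move:
- A: Player 2 compares 8, 4 and picks L; Row would get 1.
- B: Player 2 compares 8, 3 and picks L; Row would get 7.
- C: Player 2 compares 5, 0 and picks L; Row would get 2.
- D: Player 2 compares 2, 1 and picks L; Row would get 8.
Row's induced payoffs are 1, 7, 2, 8, so Row commits to D. Subgame-perfect outcome: (D, L) with payoffs (8, 2).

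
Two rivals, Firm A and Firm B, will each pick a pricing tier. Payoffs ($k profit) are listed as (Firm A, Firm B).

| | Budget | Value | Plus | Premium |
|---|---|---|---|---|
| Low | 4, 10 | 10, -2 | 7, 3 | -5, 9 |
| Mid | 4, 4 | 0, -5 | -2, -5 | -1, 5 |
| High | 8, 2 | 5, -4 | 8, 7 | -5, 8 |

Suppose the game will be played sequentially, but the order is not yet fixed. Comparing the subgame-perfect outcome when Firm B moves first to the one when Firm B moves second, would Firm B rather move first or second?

second

If Firm A leads: Firm B's best replies are Low→Budget, Mid→Premium, High→Premium; Firm A's induced payoffs 4, -1, -5; outcome (Low, Budget), payoffs (4, 10).
If Firm B leads: Firm A's best replies are Budget→High, Value→Low, Plus→High, Premium→Mid; Firm B's induced payoffs 2, -2, 7, 5; outcome (High, Plus), payoffs (8, 7).
Firm B gets 7 moving first and 10 moving second, so Firm B prefers to move second.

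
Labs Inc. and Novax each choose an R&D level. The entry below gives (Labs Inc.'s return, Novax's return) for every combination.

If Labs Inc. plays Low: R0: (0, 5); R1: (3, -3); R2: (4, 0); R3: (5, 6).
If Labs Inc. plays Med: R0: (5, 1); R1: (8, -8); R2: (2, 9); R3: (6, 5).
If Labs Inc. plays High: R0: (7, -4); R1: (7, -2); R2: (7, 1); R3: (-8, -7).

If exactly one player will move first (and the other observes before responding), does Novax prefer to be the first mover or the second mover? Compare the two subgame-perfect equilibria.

first

If Labs Inc. leads: Novax's best replies are Low→R3, Med→R2, High→R2; Labs Inc.'s induced payoffs 5, 2, 7; outcome (High, R2), payoffs (7, 1).
If Novax leads: Labs Inc.'s best replies are R0→High, R1→Med, R2→High, R3→Med; Novax's induced payoffs -4, -8, 1, 5; outcome (Med, R3), payoffs (6, 5).
Novax gets 5 moving first and 1 moving second, so Novax prefers to move first.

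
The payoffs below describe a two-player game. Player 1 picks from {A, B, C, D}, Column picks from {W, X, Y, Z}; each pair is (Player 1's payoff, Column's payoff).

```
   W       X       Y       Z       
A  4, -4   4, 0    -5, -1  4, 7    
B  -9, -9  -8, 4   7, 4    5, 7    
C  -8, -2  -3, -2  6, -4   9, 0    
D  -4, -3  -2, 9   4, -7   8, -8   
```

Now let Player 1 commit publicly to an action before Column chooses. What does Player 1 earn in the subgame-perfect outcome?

Backward induction with Player 1 moving first.
- A: BR = Z, leader payoff 4.
- B: BR = Z, leader payoff 5.
- C: BR = Z, leader payoff 9.
- D: BR = X, leader payoff -2.
Maximizing over 4, 5, 9, -2, Player 1 chooses C. Subgame-perfect outcome: (C, Z) with payoffs (9, 0).

9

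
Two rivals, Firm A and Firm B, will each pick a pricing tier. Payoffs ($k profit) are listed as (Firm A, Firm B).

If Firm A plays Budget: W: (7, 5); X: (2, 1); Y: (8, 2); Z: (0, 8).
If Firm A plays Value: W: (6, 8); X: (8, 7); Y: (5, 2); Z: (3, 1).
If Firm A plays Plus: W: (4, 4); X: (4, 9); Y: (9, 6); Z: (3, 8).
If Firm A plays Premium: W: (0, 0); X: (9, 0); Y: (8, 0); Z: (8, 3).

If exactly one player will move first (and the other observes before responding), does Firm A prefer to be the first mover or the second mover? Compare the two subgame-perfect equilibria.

If Firm A leads: Firm B's best replies are Budget→Z, Value→W, Plus→X, Premium→Z; Firm A's induced payoffs 0, 6, 4, 8; outcome (Premium, Z), payoffs (8, 3).
If Firm B leads: Firm A's best replies are W→Budget, X→Premium, Y→Plus, Z→Premium; Firm B's induced payoffs 5, 0, 6, 3; outcome (Plus, Y), payoffs (9, 6).
Firm A gets 8 moving first and 9 moving second, so Firm A prefers to move second.

second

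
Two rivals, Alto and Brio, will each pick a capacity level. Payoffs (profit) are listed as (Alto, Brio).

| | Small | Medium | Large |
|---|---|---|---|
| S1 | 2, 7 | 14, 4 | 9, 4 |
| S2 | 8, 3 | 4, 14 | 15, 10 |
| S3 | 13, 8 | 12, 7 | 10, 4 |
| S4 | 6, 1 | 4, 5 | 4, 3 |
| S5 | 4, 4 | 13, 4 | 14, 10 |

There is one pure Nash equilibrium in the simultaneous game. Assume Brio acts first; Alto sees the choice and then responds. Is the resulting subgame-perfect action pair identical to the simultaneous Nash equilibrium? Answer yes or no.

no

Backward induction with Brio moving first.
- Small: Alto compares 2, 8, 13, 6, 4 and picks S3; Brio would get 8.
- Medium: Alto compares 14, 4, 12, 4, 13 and picks S1; Brio would get 4.
- Large: Alto compares 9, 15, 10, 4, 14 and picks S2; Brio would get 10.
Among 8, 4, 10, the best is 10 at Large. Subgame-perfect outcome: (S2, Large) with payoffs (15, 10).
Now find the simultaneous Nash equilibrium.
Alto's best replies: Small→S3; Medium→S1; Large→S2.
Brio's best replies: S1→Small; S2→Medium; S3→Small; S4→Medium; S5→Large.
Only (S3, Small) has each player best-responding; Nash payoffs (13, 8).
Sequential outcome (S2, Large) differs from the Nash profile (S3, Small).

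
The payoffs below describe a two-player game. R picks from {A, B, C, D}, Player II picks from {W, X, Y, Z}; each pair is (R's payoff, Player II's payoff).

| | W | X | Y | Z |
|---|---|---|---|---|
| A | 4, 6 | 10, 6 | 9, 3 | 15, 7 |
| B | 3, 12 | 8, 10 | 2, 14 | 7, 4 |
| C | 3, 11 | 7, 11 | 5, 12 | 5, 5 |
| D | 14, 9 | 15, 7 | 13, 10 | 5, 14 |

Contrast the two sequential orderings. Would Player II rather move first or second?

first

If R leads: Player II's best replies are A→Z, B→Y, C→Y, D→Z; R's induced payoffs 15, 2, 5, 5; outcome (A, Z), payoffs (15, 7).
If Player II leads: R's best replies are W→D, X→D, Y→D, Z→A; Player II's induced payoffs 9, 7, 10, 7; outcome (D, Y), payoffs (13, 10).
Player II gets 10 moving first and 7 moving second, so Player II prefers to move first.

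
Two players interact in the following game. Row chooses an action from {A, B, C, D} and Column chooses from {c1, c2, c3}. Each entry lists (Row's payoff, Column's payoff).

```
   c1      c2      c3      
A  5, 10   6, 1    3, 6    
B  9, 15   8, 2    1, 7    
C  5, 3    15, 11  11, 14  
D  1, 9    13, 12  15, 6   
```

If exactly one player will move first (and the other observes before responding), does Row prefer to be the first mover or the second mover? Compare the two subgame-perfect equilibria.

If Row leads: Column's best replies are A→c1, B→c1, C→c3, D→c2; Row's induced payoffs 5, 9, 11, 13; outcome (D, c2), payoffs (13, 12).
If Column leads: Row's best replies are c1→B, c2→C, c3→D; Column's induced payoffs 15, 11, 6; outcome (B, c1), payoffs (9, 15).
Row gets 13 moving first and 9 moving second, so Row prefers to move first.

first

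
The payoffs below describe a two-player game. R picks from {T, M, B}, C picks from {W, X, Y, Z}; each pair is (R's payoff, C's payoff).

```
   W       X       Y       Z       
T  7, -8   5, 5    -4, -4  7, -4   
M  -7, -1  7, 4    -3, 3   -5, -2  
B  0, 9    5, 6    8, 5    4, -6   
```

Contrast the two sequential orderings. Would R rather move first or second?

If R leads: C's best replies are T→X, M→X, B→W; R's induced payoffs 5, 7, 0; outcome (M, X), payoffs (7, 4).
If C leads: R's best replies are W→T, X→M, Y→B, Z→T; C's induced payoffs -8, 4, 5, -4; outcome (B, Y), payoffs (8, 5).
R gets 7 moving first and 8 moving second, so R prefers to move second.

second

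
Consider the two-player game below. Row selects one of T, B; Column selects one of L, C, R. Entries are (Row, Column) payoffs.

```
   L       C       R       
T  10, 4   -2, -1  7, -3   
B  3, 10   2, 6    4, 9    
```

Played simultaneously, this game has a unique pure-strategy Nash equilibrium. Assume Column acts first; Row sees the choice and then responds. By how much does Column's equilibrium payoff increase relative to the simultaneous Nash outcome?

Backward induction with Column moving first.
- L: BR = T, leader payoff 4.
- C: BR = B, leader payoff 6.
- R: BR = T, leader payoff -3.
Maximizing over 4, 6, -3, Column chooses C. Subgame-perfect outcome: (B, C) with payoffs (2, 6).
Under simultaneous play:
Row's best replies: L→T; C→B; R→T.
Column's best replies: T→L; B→L.
The unique mutual best reply is (T, L), giving (10, 4).
Column's commitment gain: 6 − 4 = 2.

2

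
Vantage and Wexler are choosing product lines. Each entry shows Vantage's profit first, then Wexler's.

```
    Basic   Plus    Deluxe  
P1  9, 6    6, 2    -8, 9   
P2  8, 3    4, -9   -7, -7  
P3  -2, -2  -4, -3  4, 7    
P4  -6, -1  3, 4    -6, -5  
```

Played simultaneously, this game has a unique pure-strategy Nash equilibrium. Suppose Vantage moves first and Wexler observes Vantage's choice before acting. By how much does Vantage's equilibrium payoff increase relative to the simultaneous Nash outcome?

Solve by backward induction (Vantage leads).
- P1 → Wexler plays Deluxe (best of 6, 2, 9); Vantage gets -8.
- P2 → Wexler plays Basic (best of 3, -9, -7); Vantage gets 8.
- P3 → Wexler plays Deluxe (best of -2, -3, 7); Vantage gets 4.
- P4 → Wexler plays Plus (best of -1, 4, -5); Vantage gets 3.
Maximizing over -8, 8, 4, 3, Vantage chooses P2. Subgame-perfect outcome: (P2, Basic) with payoffs (8, 3).
Under simultaneous play:
Vantage's best replies: Basic→P1; Plus→P1; Deluxe→P3.
Wexler's best replies: P1→Deluxe; P2→Basic; P3→Deluxe; P4→Plus.
The unique mutual best reply is (P3, Deluxe), giving (4, 7).
Vantage's commitment gain: 8 − 4 = 4.

4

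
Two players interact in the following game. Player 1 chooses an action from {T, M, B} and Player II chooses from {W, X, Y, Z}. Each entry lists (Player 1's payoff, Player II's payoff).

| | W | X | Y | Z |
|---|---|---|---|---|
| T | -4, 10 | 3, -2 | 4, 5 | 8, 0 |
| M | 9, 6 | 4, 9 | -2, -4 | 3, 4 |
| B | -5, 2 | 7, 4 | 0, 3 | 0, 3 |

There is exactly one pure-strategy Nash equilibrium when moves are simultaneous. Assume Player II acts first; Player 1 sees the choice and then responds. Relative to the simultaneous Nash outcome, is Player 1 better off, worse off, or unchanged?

better off

Work backward from Player 1's decision.
- W: BR = M, leader payoff 6.
- X: BR = B, leader payoff 4.
- Y: BR = T, leader payoff 5.
- Z: BR = T, leader payoff 0.
Among 6, 4, 5, 0, the best is 6 at W. Subgame-perfect outcome: (M, W) with payoffs (9, 6).
Now find the simultaneous Nash equilibrium.
Player 1's best replies: W→M; X→B; Y→T; Z→T.
Player II's best replies: T→W; M→X; B→X.
Only (B, X) has each player best-responding; Nash payoffs (7, 4).
Player 1 earns 9 sequentially versus 7 at the Nash outcome: better off.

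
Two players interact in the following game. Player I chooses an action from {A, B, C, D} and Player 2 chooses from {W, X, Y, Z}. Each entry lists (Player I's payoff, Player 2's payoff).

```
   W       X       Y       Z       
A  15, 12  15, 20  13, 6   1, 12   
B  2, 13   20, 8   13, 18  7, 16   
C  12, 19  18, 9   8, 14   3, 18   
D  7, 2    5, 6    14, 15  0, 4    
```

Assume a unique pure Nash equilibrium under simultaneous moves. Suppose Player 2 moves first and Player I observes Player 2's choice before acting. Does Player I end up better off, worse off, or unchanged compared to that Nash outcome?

Player I best-responds to each possible Player 2 move:
- W: BR = A, leader payoff 12.
- X: BR = B, leader payoff 8.
- Y: BR = D, leader payoff 15.
- Z: BR = B, leader payoff 16.
Player 2's induced payoffs are 12, 8, 15, 16, so Player 2 commits to Z. Subgame-perfect outcome: (B, Z) with payoffs (7, 16).
Under simultaneous play:
Player I's best replies: W→A; X→B; Y→D; Z→B.
Player 2's best replies: A→X; B→Y; C→W; D→Y.
Only (D, Y) has each player best-responding; Nash payoffs (14, 15).
Player I earns 7 sequentially versus 14 at the Nash outcome: worse off.

worse off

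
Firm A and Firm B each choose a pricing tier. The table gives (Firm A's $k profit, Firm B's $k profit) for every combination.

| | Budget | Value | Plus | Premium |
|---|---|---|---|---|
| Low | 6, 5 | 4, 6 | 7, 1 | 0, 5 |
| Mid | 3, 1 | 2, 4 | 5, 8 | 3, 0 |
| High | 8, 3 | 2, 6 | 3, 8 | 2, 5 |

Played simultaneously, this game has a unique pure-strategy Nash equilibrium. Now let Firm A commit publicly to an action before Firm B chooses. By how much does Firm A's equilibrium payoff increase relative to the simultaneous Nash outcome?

Firm B best-responds to each possible Firm A move:
- Low: BR = Value, leader payoff 4.
- Mid: BR = Plus, leader payoff 5.
- High: BR = Plus, leader payoff 3.
Among 4, 5, 3, the best is 5 at Mid. Subgame-perfect outcome: (Mid, Plus) with payoffs (5, 8).
Now find the simultaneous Nash equilibrium.
Firm A's best replies: Budget→High; Value→Low; Plus→Low; Premium→Mid.
Firm B's best replies: Low→Value; Mid→Plus; High→Plus.
The unique mutual best reply is (Low, Value), giving (4, 6).
Firm A's commitment gain: 5 − 4 = 1.

1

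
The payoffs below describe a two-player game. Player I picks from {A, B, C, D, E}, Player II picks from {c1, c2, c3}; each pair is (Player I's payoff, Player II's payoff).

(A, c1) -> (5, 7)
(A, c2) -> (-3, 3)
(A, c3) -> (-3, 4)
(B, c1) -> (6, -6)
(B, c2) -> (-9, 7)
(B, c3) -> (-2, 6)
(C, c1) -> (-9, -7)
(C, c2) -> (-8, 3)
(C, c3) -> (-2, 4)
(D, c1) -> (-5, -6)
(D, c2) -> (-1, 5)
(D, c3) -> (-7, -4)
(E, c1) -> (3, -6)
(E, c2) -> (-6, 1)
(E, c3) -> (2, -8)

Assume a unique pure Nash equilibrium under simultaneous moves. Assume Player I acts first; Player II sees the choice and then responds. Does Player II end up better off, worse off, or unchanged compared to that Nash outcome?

Work backward from Player II's decision.
- A: BR = c1, leader payoff 5.
- B: BR = c2, leader payoff -9.
- C: BR = c3, leader payoff -2.
- D: BR = c2, leader payoff -1.
- E: BR = c2, leader payoff -6.
Among 5, -9, -2, -1, -6, the best is 5 at A. Subgame-perfect outcome: (A, c1) with payoffs (5, 7).
For the simultaneous game, intersect best replies.
Player I's best replies: c1→B; c2→D; c3→E.
Player II's best replies: A→c1; B→c2; C→c3; D→c2; E→c2.
Only (D, c2) has each player best-responding; Nash payoffs (-1, 5).
Player II earns 7 sequentially versus 5 at the Nash outcome: better off.

better off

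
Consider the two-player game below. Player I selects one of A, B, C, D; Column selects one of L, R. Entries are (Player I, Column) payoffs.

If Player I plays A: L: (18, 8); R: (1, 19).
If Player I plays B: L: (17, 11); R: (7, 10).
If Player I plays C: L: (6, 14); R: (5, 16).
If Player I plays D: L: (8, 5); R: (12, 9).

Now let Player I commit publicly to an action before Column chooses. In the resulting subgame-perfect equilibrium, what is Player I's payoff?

Backward induction with Player I moving first.
- A → Column plays R (best of 8, 19); Player I gets 1.
- B → Column plays L (best of 11, 10); Player I gets 17.
- C → Column plays R (best of 14, 16); Player I gets 5.
- D → Column plays R (best of 5, 9); Player I gets 12.
Among 1, 17, 5, 12, the best is 17 at B. Subgame-perfect outcome: (B, L) with payoffs (17, 11).

17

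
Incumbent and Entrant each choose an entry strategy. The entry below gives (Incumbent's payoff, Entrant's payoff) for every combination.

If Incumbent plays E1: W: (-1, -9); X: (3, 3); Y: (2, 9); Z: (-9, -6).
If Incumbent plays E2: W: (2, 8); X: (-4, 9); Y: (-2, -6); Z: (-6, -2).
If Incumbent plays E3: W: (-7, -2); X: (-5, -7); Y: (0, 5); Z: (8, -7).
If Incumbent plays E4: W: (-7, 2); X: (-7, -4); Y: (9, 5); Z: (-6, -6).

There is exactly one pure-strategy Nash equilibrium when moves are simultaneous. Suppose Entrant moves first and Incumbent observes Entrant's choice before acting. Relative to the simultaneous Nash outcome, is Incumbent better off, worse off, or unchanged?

Incumbent best-responds to each possible Entrant move:
- W → Incumbent plays E2 (best of -1, 2, -7, -7); Entrant gets 8.
- X → Incumbent plays E1 (best of 3, -4, -5, -7); Entrant gets 3.
- Y → Incumbent plays E4 (best of 2, -2, 0, 9); Entrant gets 5.
- Z → Incumbent plays E3 (best of -9, -6, 8, -6); Entrant gets -7.
Entrant's induced payoffs are 8, 3, 5, -7, so Entrant commits to W. Subgame-perfect outcome: (E2, W) with payoffs (2, 8).
For the simultaneous game, intersect best replies.
Incumbent's best replies: W→E2; X→E1; Y→E4; Z→E3.
Entrant's best replies: E1→Y; E2→X; E3→Y; E4→Y.
Only (E4, Y) has each player best-responding; Nash payoffs (9, 5).
Incumbent earns 2 sequentially versus 9 at the Nash outcome: worse off.

worse off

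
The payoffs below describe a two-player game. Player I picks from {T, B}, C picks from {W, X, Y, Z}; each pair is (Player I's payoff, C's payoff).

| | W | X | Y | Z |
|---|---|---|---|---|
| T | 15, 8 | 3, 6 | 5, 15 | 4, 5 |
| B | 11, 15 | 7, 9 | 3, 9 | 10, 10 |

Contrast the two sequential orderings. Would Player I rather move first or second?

first

If Player I leads: C's best replies are T→Y, B→W; Player I's induced payoffs 5, 11; outcome (B, W), payoffs (11, 15).
If C leads: Player I's best replies are W→T, X→B, Y→T, Z→B; C's induced payoffs 8, 9, 15, 10; outcome (T, Y), payoffs (5, 15).
Player I gets 11 moving first and 5 moving second, so Player I prefers to move first.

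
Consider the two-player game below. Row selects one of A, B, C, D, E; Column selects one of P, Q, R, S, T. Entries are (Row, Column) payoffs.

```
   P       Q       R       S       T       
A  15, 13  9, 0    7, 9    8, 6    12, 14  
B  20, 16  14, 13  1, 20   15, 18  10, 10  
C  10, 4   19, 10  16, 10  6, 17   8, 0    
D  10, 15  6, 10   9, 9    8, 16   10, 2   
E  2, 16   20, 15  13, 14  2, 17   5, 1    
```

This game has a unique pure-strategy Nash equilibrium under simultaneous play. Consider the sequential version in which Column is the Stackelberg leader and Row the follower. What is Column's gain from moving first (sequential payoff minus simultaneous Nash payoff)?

Backward induction with Column moving first.
- P → Row plays B (best of 15, 20, 10, 10, 2); Column gets 16.
- Q → Row plays E (best of 9, 14, 19, 6, 20); Column gets 15.
- R → Row plays C (best of 7, 1, 16, 9, 13); Column gets 10.
- S → Row plays B (best of 8, 15, 6, 8, 2); Column gets 18.
- T → Row plays A (best of 12, 10, 8, 10, 5); Column gets 14.
Among 16, 15, 10, 18, 14, the best is 18 at S. Subgame-perfect outcome: (B, S) with payoffs (15, 18).
Now find the simultaneous Nash equilibrium.
Row's best replies: P→B; Q→E; R→C; S→B; T→A.
Column's best replies: A→T; B→R; C→S; D→S; E→S.
Only (A, T) has each player best-responding; Nash payoffs (12, 14).
Column's commitment gain: 18 − 14 = 4.

4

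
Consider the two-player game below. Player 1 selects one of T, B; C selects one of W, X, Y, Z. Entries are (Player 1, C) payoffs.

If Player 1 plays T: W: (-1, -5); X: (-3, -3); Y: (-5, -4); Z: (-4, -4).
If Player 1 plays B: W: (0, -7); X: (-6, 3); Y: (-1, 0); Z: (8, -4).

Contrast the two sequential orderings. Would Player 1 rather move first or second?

second

If Player 1 leads: C's best replies are T→X, B→X; Player 1's induced payoffs -3, -6; outcome (T, X), payoffs (-3, -3).
If C leads: Player 1's best replies are W→B, X→T, Y→B, Z→B; C's induced payoffs -7, -3, 0, -4; outcome (B, Y), payoffs (-1, 0).
Player 1 gets -3 moving first and -1 moving second, so Player 1 prefers to move second.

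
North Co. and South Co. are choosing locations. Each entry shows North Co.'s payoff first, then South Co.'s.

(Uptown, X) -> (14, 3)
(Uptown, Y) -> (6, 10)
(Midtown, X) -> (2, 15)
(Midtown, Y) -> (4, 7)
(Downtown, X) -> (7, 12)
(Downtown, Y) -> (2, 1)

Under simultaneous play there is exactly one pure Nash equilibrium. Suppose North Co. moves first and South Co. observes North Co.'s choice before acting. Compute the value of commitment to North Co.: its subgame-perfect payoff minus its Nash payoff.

Solve by backward induction (North Co. leads).
- Uptown: South Co. compares 3, 10 and picks Y; North Co. would get 6.
- Midtown: South Co. compares 15, 7 and picks X; North Co. would get 2.
- Downtown: South Co. compares 12, 1 and picks X; North Co. would get 7.
Maximizing over 6, 2, 7, North Co. chooses Downtown. Subgame-perfect outcome: (Downtown, X) with payoffs (7, 12).
Now find the simultaneous Nash equilibrium.
North Co.'s best replies: X→Uptown; Y→Uptown.
South Co.'s best replies: Uptown→Y; Midtown→X; Downtown→X.
Only (Uptown, Y) has each player best-responding; Nash payoffs (6, 10).
North Co.'s commitment gain: 7 − 6 = 1.

1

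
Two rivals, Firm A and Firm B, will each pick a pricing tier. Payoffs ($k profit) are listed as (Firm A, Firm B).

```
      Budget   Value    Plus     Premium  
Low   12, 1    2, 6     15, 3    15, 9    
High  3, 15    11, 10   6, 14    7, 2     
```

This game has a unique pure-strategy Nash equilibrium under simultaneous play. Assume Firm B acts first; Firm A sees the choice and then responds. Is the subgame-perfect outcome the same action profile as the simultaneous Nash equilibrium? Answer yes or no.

Backward induction with Firm B moving first.
- Budget: BR = Low, leader payoff 1.
- Value: BR = High, leader payoff 10.
- Plus: BR = Low, leader payoff 3.
- Premium: BR = Low, leader payoff 9.
Firm B's induced payoffs are 1, 10, 3, 9, so Firm B commits to Value. Subgame-perfect outcome: (High, Value) with payoffs (11, 10).
Under simultaneous play:
Firm A's best replies: Budget→Low; Value→High; Plus→Low; Premium→Low.
Firm B's best replies: Low→Premium; High→Budget.
The unique mutual best reply is (Low, Premium), giving (15, 9).
Sequential outcome (High, Value) differs from the Nash profile (Low, Premium).

no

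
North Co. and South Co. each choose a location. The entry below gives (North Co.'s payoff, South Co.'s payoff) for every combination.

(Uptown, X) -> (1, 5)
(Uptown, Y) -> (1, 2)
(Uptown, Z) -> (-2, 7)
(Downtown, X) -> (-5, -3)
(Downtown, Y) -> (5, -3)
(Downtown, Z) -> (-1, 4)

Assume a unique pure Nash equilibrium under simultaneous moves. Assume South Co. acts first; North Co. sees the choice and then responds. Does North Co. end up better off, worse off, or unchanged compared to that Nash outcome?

North Co. best-responds to each possible South Co. move:
- X: BR = Uptown, leader payoff 5.
- Y: BR = Downtown, leader payoff -3.
- Z: BR = Downtown, leader payoff 4.
Among 5, -3, 4, the best is 5 at X. Subgame-perfect outcome: (Uptown, X) with payoffs (1, 5).
Now find the simultaneous Nash equilibrium.
North Co.'s best replies: X→Uptown; Y→Downtown; Z→Downtown.
South Co.'s best replies: Uptown→Z; Downtown→Z.
The unique mutual best reply is (Downtown, Z), giving (-1, 4).
North Co. earns 1 sequentially versus -1 at the Nash outcome: better off.

better off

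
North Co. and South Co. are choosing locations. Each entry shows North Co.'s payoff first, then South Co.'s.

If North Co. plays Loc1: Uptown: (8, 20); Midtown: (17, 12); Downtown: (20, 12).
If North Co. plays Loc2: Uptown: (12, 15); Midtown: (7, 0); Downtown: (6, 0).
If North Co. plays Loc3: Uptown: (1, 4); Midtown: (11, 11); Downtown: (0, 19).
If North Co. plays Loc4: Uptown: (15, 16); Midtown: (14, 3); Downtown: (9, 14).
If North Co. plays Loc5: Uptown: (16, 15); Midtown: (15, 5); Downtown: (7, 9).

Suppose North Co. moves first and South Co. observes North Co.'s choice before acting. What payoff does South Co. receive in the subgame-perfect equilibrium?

15

Backward induction with North Co. moving first.
- Loc1: South Co. compares 20, 12, 12 and picks Uptown; North Co. would get 8.
- Loc2: South Co. compares 15, 0, 0 and picks Uptown; North Co. would get 12.
- Loc3: South Co. compares 4, 11, 19 and picks Downtown; North Co. would get 0.
- Loc4: South Co. compares 16, 3, 14 and picks Uptown; North Co. would get 15.
- Loc5: South Co. compares 15, 5, 9 and picks Uptown; North Co. would get 16.
North Co.'s induced payoffs are 8, 12, 0, 15, 16, so North Co. commits to Loc5. Subgame-perfect outcome: (Loc5, Uptown) with payoffs (16, 15).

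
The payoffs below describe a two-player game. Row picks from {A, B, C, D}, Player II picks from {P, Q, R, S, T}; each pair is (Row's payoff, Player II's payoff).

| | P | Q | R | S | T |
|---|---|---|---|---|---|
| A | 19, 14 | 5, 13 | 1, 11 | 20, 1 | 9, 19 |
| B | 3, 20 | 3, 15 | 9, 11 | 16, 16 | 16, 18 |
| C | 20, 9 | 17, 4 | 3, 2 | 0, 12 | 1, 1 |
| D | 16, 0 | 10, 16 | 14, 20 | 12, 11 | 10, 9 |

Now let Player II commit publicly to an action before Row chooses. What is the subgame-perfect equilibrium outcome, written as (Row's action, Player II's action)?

Row best-responds to each possible Player II move:
- P: BR = C, leader payoff 9.
- Q: BR = C, leader payoff 4.
- R: BR = D, leader payoff 20.
- S: BR = A, leader payoff 1.
- T: BR = B, leader payoff 18.
Maximizing over 9, 4, 20, 1, 18, Player II chooses R. Subgame-perfect outcome: (D, R) with payoffs (14, 20).

(D, R)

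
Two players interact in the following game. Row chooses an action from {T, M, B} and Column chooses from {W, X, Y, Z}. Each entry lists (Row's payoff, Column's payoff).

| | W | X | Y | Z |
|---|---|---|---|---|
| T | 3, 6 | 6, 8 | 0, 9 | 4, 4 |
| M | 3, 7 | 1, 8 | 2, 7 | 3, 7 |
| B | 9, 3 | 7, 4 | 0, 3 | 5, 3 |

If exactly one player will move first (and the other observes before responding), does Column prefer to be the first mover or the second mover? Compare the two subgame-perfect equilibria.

first

If Row leads: Column's best replies are T→Y, M→X, B→X; Row's induced payoffs 0, 1, 7; outcome (B, X), payoffs (7, 4).
If Column leads: Row's best replies are W→B, X→B, Y→M, Z→B; Column's induced payoffs 3, 4, 7, 3; outcome (M, Y), payoffs (2, 7).
Column gets 7 moving first and 4 moving second, so Column prefers to move first.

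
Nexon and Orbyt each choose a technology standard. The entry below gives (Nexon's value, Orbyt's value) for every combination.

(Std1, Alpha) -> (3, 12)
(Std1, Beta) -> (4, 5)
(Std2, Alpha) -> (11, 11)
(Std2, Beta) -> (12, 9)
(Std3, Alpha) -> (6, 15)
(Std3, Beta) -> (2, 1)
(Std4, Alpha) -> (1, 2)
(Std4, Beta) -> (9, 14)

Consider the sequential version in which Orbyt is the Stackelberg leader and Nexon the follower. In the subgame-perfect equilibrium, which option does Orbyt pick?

Work backward from Nexon's decision.
- Alpha: BR = Std2, leader payoff 11.
- Beta: BR = Std2, leader payoff 9.
Orbyt's induced payoffs are 11, 9, so Orbyt commits to Alpha. Subgame-perfect outcome: (Std2, Alpha) with payoffs (11, 11).

Alpha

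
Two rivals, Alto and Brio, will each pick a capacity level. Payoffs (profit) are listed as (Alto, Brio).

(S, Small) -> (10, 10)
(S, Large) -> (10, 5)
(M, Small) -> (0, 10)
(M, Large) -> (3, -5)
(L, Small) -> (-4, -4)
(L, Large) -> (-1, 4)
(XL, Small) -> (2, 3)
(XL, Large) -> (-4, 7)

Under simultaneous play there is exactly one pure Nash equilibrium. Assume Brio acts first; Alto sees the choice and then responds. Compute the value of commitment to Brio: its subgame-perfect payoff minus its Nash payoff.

Solve by backward induction (Brio leads).
- Small: BR = S, leader payoff 10.
- Large: BR = S, leader payoff 5.
Maximizing over 10, 5, Brio chooses Small. Subgame-perfect outcome: (S, Small) with payoffs (10, 10).
For the simultaneous game, intersect best replies.
Alto's best replies: Small→S; Large→S.
Brio's best replies: S→Small; M→Small; L→Large; XL→Large.
Only (S, Small) has each player best-responding; Nash payoffs (10, 10).
Brio's commitment gain: 10 − 10 = 0.

0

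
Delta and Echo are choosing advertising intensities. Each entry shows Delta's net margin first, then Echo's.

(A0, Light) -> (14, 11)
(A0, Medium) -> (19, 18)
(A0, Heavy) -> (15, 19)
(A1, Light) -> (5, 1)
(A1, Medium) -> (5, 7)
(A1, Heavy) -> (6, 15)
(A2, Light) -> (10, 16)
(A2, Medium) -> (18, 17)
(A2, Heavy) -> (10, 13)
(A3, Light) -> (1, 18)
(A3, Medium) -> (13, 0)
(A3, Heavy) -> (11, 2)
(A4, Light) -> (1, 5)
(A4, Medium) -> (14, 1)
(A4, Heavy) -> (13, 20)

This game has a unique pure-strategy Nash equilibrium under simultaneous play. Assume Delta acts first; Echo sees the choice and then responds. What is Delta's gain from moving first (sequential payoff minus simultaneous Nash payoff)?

3

Backward induction with Delta moving first.
- A0: Echo compares 11, 18, 19 and picks Heavy; Delta would get 15.
- A1: Echo compares 1, 7, 15 and picks Heavy; Delta would get 6.
- A2: Echo compares 16, 17, 13 and picks Medium; Delta would get 18.
- A3: Echo compares 18, 0, 2 and picks Light; Delta would get 1.
- A4: Echo compares 5, 1, 20 and picks Heavy; Delta would get 13.
Among 15, 6, 18, 1, 13, the best is 18 at A2. Subgame-perfect outcome: (A2, Medium) with payoffs (18, 17).
For the simultaneous game, intersect best replies.
Delta's best replies: Light→A0; Medium→A0; Heavy→A0.
Echo's best replies: A0→Heavy; A1→Heavy; A2→Medium; A3→Light; A4→Heavy.
Only (A0, Heavy) has each player best-responding; Nash payoffs (15, 19).
Delta's commitment gain: 18 − 15 = 3.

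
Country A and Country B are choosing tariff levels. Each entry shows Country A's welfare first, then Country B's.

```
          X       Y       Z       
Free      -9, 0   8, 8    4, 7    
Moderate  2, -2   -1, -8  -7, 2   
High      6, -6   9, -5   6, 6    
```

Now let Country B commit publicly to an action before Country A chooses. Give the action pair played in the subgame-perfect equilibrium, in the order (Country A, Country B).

Work backward from Country A's decision.
- X → Country A plays High (best of -9, 2, 6); Country B gets -6.
- Y → Country A plays High (best of 8, -1, 9); Country B gets -5.
- Z → Country A plays High (best of 4, -7, 6); Country B gets 6.
Country B's induced payoffs are -6, -5, 6, so Country B commits to Z. Subgame-perfect outcome: (High, Z) with payoffs (6, 6).

(High, Z)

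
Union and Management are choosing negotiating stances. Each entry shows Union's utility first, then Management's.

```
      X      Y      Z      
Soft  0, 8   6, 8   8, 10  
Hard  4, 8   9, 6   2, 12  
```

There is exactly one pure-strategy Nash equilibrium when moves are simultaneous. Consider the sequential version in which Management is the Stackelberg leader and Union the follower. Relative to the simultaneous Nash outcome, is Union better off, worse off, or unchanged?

Work backward from Union's decision.
- X: BR = Hard, leader payoff 8.
- Y: BR = Hard, leader payoff 6.
- Z: BR = Soft, leader payoff 10.
Among 8, 6, 10, the best is 10 at Z. Subgame-perfect outcome: (Soft, Z) with payoffs (8, 10).
Under simultaneous play:
Union's best replies: X→Hard; Y→Hard; Z→Soft.
Management's best replies: Soft→Z; Hard→Z.
Only (Soft, Z) has each player best-responding; Nash payoffs (8, 10).
Union earns 8 sequentially versus 8 at the Nash outcome: unchanged.

unchanged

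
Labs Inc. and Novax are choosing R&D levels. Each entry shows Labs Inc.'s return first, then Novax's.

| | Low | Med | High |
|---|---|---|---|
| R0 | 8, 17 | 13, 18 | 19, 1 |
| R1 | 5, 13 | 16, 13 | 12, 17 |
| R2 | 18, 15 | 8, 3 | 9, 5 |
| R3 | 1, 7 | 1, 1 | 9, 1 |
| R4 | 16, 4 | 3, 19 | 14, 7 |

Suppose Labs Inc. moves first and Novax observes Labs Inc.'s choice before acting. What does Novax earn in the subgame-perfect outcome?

Solve by backward induction (Labs Inc. leads).
- R0: Novax compares 17, 18, 1 and picks Med; Labs Inc. would get 13.
- R1: Novax compares 13, 13, 17 and picks High; Labs Inc. would get 12.
- R2: Novax compares 15, 3, 5 and picks Low; Labs Inc. would get 18.
- R3: Novax compares 7, 1, 1 and picks Low; Labs Inc. would get 1.
- R4: Novax compares 4, 19, 7 and picks Med; Labs Inc. would get 3.
Labs Inc.'s induced payoffs are 13, 12, 18, 1, 3, so Labs Inc. commits to R2. Subgame-perfect outcome: (R2, Low) with payoffs (18, 15).

15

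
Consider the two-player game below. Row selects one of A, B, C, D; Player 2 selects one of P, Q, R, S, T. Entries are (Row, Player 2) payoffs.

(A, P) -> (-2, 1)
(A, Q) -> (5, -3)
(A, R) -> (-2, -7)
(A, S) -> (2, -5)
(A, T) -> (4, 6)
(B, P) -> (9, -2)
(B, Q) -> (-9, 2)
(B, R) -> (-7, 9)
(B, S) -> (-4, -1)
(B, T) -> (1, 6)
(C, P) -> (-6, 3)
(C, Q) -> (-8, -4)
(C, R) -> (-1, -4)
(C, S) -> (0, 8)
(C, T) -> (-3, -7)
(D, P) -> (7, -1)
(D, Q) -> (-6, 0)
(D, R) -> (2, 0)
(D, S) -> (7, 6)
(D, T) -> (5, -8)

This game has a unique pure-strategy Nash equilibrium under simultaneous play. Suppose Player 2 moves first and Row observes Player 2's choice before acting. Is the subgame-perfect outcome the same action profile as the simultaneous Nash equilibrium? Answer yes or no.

Row best-responds to each possible Player 2 move:
- P: BR = B, leader payoff -2.
- Q: BR = A, leader payoff -3.
- R: BR = D, leader payoff 0.
- S: BR = D, leader payoff 6.
- T: BR = D, leader payoff -8.
Among -2, -3, 0, 6, -8, the best is 6 at S. Subgame-perfect outcome: (D, S) with payoffs (7, 6).
For the simultaneous game, intersect best replies.
Row's best replies: P→B; Q→A; R→D; S→D; T→D.
Player 2's best replies: A→T; B→R; C→S; D→S.
Only (D, S) has each player best-responding; Nash payoffs (7, 6).
Sequential outcome (D, S) coincides with the Nash profile (D, S).

yes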